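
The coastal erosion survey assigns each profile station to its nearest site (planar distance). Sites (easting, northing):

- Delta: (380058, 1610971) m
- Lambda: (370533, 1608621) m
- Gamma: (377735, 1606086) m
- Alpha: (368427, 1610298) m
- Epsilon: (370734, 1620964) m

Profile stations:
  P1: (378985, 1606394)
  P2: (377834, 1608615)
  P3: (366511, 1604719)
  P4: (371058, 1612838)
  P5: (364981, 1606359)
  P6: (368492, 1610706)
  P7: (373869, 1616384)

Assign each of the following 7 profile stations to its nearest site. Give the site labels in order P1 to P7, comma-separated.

Gamma, Gamma, Lambda, Alpha, Alpha, Alpha, Epsilon

P1 → Gamma (d²=1657364.00)
P2 → Gamma (d²=6405642.00)
P3 → Lambda (d²=31402088.00)
P4 → Alpha (d²=13373761.00)
P5 → Alpha (d²=27390637.00)
P6 → Alpha (d²=170689.00)
P7 → Epsilon (d²=30804625.00)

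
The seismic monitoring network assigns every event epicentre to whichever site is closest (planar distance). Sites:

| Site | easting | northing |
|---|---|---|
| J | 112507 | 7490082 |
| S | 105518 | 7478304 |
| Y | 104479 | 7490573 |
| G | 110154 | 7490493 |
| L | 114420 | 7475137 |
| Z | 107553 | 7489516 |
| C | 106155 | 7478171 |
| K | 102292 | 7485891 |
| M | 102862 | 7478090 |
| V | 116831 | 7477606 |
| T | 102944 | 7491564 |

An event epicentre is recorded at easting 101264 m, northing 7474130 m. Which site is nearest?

Squared distances to each site:
J: 380871353.000; S: 35518792.000; Y: 280708474.000; G: 346779869.000; L: 174094385.000; Z: 276280517.000; C: 40251562.000; K: 139377905.000; M: 18235204.000; V: 254414065.000; T: 306766756.000.
Minimum at M.

M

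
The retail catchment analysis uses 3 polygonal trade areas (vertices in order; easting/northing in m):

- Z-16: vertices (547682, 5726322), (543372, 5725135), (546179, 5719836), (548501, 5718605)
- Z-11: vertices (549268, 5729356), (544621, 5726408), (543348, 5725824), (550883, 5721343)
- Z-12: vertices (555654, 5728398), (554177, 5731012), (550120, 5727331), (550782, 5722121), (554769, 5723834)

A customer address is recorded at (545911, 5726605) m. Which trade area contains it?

Cast a ray rightward from (545911, 5726605). For each polygon, the edges (by vertex number in listed order) whose endpoints lie on opposite sides of northing = 5726605, where each meets that height, and whether that is right or left of the point:
Z-16: no edge straddles that height → 0 crossings.
Z-11: 1–2 at easting≈544931.5 (left), 4–1 at easting≈549822.5 (right) → 1 crossing.
Z-12: 3–4 at easting≈550212.2 (right), 5–1 at easting≈555306.3 (right) → 2 crossings.
Only Z-11 has an odd count, so the point is inside Z-11.

Z-11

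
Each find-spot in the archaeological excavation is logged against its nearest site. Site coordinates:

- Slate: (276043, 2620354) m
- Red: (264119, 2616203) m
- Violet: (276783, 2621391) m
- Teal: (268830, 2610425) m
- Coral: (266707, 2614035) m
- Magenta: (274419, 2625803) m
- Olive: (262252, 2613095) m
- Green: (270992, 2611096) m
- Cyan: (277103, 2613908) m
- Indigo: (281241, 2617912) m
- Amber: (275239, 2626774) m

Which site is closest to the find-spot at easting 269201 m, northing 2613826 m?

Squared distances to each site:
Slate: 89427748.000; Red: 31476853.000; Violet: 114715949.000; Teal: 11704442.000; Coral: 6263717.000; Magenta: 170676053.000; Olive: 48822962.000; Green: 10660581.000; Cyan: 62448328.000; Indigo: 161656996.000; Amber: 204108148.000.
Minimum at Coral.

Coral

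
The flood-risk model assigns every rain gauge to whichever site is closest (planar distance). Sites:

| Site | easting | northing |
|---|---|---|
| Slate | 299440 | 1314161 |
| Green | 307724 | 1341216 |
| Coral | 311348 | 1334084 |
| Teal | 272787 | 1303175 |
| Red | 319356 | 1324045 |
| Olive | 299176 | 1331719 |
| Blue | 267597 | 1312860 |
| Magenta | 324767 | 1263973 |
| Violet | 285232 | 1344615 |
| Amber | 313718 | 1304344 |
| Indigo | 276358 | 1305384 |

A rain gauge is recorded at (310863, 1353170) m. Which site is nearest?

Green

Squared distances to each site:
Slate: 1652187010.000; Green: 152751437.000; Coral: 364510621.000; Teal: 3949281801.000; Red: 920396674.000; Olive: 596731370.000; Blue: 3496842856.000; Magenta: 8149426025.000; Violet: 730136186.000; Amber: 2392129301.000; Indigo: 3474096821.000.
Minimum at Green.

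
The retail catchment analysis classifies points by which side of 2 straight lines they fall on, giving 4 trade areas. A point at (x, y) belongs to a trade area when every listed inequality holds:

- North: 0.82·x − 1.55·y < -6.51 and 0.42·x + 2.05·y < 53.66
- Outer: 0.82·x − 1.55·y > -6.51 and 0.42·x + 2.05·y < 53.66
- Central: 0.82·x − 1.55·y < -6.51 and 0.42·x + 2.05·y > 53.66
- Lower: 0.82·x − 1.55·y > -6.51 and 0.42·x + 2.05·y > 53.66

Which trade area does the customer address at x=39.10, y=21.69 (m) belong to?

0.82·39.10 − 1.55·21.69 = -1.558, which is > -6.51
0.42·39.10 + 2.05·21.69 = 60.886, which is > 53.66
This sign pattern matches Lower.

Lower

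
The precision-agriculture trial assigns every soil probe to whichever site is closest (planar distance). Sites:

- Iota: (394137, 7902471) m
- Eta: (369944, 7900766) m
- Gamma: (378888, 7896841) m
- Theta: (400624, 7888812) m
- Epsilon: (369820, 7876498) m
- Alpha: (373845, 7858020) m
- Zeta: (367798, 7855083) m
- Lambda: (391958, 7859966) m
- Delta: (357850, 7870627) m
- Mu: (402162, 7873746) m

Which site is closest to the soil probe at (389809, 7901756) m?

Iota

Squared distances to each site:
Iota: 19242809.000; Eta: 395598325.000; Gamma: 143425466.000; Theta: 284511361.000; Epsilon: 1037526685.000; Alpha: 2167686992.000; Zeta: 2662853050.000; Lambda: 1751022301.000; Delta: 1990392322.000; Mu: 937156709.000.
Minimum at Iota.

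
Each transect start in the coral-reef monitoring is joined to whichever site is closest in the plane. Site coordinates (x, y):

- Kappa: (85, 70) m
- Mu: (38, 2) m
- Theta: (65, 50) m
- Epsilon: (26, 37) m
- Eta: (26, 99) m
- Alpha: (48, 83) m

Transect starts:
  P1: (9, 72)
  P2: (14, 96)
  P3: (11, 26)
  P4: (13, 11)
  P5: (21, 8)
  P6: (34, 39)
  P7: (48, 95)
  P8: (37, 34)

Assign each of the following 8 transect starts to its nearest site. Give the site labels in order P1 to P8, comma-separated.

P1 → Eta (d²=1018.00)
P2 → Eta (d²=153.00)
P3 → Epsilon (d²=346.00)
P4 → Mu (d²=706.00)
P5 → Mu (d²=325.00)
P6 → Epsilon (d²=68.00)
P7 → Alpha (d²=144.00)
P8 → Epsilon (d²=130.00)

Eta, Eta, Epsilon, Mu, Mu, Epsilon, Alpha, Epsilon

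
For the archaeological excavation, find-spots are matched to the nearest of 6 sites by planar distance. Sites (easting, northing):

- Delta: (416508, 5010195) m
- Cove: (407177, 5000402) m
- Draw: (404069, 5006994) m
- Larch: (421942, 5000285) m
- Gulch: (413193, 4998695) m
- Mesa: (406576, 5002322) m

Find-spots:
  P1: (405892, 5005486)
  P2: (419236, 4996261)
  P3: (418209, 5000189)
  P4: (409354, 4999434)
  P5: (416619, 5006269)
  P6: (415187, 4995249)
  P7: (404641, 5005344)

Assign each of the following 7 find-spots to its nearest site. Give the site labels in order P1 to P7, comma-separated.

P1 → Draw (d²=5597393.00)
P2 → Larch (d²=23515012.00)
P3 → Larch (d²=13944505.00)
P4 → Cove (d²=5676353.00)
P5 → Delta (d²=15425797.00)
P6 → Gulch (d²=15850952.00)
P7 → Draw (d²=3049684.00)

Draw, Larch, Larch, Cove, Delta, Gulch, Draw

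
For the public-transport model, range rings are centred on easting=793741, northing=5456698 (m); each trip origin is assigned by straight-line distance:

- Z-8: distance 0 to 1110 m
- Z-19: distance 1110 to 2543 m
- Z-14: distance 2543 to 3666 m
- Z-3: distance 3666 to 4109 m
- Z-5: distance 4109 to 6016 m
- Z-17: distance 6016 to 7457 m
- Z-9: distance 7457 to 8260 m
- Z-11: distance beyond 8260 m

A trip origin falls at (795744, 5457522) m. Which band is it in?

Distance = √((795744−793741)² + (5457522−5456698)²) = √(4012009.000 + 678976.000) = 2165.868 m.
1110 ≤ 2165.868 < 2543 → Z-19.

Z-19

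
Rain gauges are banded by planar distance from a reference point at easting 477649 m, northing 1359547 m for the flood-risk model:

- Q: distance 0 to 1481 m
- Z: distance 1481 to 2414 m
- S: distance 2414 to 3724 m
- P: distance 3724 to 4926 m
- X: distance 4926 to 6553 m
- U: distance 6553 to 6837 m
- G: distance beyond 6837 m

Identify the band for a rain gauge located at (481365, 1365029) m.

U

Distance = √((481365−477649)² + (1365029−1359547)²) = √(13808656.000 + 30052324.000) = 6622.762 m.
6553 ≤ 6622.762 < 6837 → U.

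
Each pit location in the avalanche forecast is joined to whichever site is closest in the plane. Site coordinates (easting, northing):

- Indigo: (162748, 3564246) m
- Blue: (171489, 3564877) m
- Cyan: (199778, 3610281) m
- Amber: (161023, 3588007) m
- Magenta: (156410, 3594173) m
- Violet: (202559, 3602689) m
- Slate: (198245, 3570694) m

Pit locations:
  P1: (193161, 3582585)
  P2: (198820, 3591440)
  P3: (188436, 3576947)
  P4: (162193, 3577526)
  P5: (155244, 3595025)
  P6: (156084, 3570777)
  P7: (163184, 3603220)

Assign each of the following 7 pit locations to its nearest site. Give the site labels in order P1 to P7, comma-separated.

Slate, Violet, Slate, Amber, Magenta, Indigo, Magenta

P1 → Slate (d²=167242937.00)
P2 → Violet (d²=140520122.00)
P3 → Slate (d²=135316490.00)
P4 → Amber (d²=111220261.00)
P5 → Magenta (d²=2085460.00)
P6 → Indigo (d²=87062857.00)
P7 → Magenta (d²=127735285.00)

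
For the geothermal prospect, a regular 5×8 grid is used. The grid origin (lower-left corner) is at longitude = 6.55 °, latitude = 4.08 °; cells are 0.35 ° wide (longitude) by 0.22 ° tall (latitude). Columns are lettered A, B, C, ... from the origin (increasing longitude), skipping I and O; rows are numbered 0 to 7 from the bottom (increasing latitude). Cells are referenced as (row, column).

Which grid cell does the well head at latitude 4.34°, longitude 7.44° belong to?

Column index: ⌊(7.44 − 6.55) / 0.35⌋ = ⌊2.543⌋ = 2 → column C
Row offset from origin: ⌊(4.34 − 4.08) / 0.22⌋ = ⌊1.182⌋ = 1 → row 1

(1, C)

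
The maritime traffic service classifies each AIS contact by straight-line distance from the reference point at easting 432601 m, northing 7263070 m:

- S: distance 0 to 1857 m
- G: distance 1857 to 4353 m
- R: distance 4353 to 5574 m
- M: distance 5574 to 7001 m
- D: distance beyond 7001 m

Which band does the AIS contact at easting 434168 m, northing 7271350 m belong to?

D

Distance = √((434168−432601)² + (7271350−7263070)²) = √(2455489.000 + 68558400.000) = 8426.974 m.
7001 ≤ 8426.974 < ∞ → D.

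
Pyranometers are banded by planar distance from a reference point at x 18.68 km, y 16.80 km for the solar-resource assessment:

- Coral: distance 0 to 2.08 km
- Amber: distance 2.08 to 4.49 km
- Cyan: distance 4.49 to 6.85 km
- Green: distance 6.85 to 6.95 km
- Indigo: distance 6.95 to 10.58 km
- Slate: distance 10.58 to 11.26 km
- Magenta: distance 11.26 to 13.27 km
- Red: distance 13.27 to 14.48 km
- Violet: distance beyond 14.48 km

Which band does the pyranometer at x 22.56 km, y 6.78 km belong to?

Slate

Distance = √((22.56−18.68)² + (6.78−16.80)²) = √(15.054 + 100.400) = 10.745 km.
10.58 ≤ 10.745 < 11.26 → Slate.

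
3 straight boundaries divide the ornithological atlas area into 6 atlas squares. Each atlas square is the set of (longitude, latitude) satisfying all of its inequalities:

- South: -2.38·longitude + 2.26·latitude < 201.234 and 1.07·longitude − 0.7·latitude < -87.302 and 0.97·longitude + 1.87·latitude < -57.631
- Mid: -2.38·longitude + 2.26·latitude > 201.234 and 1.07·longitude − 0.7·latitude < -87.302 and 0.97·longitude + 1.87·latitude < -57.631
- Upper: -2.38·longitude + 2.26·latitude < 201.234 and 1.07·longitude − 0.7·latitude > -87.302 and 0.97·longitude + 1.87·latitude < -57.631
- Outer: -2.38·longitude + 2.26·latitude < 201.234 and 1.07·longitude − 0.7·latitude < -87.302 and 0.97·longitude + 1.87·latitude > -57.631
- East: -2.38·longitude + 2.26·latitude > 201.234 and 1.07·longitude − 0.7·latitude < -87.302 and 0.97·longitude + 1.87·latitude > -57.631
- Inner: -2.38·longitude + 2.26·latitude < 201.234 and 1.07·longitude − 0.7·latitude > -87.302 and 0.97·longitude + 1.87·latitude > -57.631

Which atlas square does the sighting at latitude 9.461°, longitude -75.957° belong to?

East

-2.38·-75.957 + 2.26·9.461 = 202.160, which is > 201.234
1.07·-75.957 − 0.7·9.461 = -87.897, which is < -87.302
0.97·-75.957 + 1.87·9.461 = -55.986, which is > -57.631
This sign pattern matches East.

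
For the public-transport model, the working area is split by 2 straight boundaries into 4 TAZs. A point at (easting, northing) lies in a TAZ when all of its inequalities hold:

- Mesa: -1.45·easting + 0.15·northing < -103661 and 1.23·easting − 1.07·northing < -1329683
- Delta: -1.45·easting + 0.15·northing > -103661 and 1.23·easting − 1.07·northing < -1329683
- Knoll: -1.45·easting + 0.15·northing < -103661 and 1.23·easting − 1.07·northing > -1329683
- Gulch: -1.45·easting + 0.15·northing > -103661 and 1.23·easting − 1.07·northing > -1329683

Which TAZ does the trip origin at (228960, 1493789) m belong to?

-1.45·228960 + 0.15·1493789 = -107923.650, which is < -103661
1.23·228960 − 1.07·1493789 = -1316733.430, which is > -1329683
This sign pattern matches Knoll.

Knoll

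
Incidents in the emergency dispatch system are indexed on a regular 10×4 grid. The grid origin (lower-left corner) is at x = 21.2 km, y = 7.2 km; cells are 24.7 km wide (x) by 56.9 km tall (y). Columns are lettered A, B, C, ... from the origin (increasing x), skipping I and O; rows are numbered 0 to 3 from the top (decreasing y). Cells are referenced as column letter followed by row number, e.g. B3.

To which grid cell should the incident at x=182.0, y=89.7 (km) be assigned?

Column index: ⌊(182.0 − 21.2) / 24.7⌋ = ⌊6.510⌋ = 6 → column G
Row offset from origin: ⌊(89.7 − 7.2) / 56.9⌋ = ⌊1.450⌋ = 1 → row 2 (counted from top)

G2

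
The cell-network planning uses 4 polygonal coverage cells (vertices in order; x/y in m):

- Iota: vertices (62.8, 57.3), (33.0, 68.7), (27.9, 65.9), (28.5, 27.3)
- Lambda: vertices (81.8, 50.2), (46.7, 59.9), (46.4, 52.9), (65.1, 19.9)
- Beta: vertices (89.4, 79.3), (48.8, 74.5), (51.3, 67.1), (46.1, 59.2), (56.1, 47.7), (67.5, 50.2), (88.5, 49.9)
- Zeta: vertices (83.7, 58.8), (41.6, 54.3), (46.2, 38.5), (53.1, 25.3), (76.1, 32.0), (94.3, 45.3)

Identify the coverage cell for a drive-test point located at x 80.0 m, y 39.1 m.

Cast a ray rightward from (80.0, 39.1). For each polygon, the edges (by vertex number in listed order) whose endpoints lie on opposite sides of y = 39.1, where each meets that height, and whether that is right or left of the point:
Iota: 3–4 at x≈28.32 (left), 4–1 at x≈41.99 (left) → 0 crossings.
Lambda: 3–4 at x≈54.22 (left), 4–1 at x≈75.68 (left) → 0 crossings.
Beta: no edge straddles that height → 0 crossings.
Zeta: 2–3 at x≈46.03 (left), 5–6 at x≈85.82 (right) → 1 crossing.
Only Zeta has an odd count, so the point is inside Zeta.

Zeta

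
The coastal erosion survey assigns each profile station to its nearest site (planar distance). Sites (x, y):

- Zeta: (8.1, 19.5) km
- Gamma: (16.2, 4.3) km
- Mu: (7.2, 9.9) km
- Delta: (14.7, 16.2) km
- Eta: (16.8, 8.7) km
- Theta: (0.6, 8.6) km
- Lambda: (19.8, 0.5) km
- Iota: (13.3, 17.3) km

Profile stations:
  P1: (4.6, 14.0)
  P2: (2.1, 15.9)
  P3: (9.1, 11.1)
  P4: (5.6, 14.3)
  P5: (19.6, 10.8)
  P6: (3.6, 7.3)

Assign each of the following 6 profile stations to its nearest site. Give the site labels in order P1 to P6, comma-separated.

P1 → Mu (d²=23.57)
P2 → Zeta (d²=48.96)
P3 → Mu (d²=5.05)
P4 → Mu (d²=21.92)
P5 → Eta (d²=12.25)
P6 → Theta (d²=10.69)

Mu, Zeta, Mu, Mu, Eta, Theta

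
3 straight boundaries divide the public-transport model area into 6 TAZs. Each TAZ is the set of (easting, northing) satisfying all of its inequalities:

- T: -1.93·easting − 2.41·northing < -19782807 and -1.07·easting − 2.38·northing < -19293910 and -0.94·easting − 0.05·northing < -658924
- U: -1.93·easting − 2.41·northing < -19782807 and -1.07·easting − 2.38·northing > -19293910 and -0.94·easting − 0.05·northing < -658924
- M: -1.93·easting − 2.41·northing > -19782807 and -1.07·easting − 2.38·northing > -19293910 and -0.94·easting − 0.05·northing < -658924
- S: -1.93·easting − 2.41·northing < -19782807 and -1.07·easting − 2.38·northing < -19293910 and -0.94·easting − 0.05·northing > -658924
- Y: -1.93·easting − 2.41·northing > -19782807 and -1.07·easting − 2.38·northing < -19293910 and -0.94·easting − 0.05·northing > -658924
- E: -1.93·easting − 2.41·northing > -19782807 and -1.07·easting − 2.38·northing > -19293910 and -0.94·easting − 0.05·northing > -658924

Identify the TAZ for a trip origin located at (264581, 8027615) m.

S

-1.93·264581 − 2.41·8027615 = -19857193.480, which is < -19782807
-1.07·264581 − 2.38·8027615 = -19388825.370, which is < -19293910
-0.94·264581 − 0.05·8027615 = -650086.890, which is > -658924
This sign pattern matches S.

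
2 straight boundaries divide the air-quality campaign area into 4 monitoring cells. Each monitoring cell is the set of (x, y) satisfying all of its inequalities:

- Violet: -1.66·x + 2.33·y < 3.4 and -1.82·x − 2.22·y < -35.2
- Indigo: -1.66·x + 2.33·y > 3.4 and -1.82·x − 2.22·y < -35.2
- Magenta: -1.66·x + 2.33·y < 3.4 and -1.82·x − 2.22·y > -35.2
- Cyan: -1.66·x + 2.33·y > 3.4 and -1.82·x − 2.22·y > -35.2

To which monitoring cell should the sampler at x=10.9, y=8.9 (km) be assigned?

-1.66·10.9 + 2.33·8.9 = 2.643, which is < 3.4
-1.82·10.9 − 2.22·8.9 = -39.596, which is < -35.2
This sign pattern matches Violet.

Violet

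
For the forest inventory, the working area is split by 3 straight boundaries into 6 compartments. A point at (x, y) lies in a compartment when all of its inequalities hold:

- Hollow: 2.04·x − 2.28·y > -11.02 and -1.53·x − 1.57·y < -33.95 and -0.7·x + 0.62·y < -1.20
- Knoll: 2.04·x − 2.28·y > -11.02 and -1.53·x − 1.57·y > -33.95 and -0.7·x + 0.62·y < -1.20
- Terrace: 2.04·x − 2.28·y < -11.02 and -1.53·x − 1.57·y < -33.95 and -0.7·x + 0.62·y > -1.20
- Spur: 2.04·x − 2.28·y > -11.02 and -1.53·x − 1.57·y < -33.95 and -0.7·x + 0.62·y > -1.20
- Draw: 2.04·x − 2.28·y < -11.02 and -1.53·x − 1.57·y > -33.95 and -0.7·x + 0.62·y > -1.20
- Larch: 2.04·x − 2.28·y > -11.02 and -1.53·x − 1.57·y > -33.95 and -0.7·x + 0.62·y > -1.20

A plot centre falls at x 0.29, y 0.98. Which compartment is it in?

Larch

2.04·0.29 − 2.28·0.98 = -1.643, which is > -11.02
-1.53·0.29 − 1.57·0.98 = -1.982, which is > -33.95
-0.7·0.29 + 0.62·0.98 = 0.405, which is > -1.20
This sign pattern matches Larch.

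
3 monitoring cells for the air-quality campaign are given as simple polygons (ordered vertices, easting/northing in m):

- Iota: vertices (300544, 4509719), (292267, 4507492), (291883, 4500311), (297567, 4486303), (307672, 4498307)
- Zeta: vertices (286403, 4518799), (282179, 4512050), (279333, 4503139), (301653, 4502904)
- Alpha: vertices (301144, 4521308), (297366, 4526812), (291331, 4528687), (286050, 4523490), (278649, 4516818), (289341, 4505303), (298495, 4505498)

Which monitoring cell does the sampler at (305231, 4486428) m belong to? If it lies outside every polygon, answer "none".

Cast a ray rightward from (305231, 4486428). For each polygon, the edges (by vertex number in listed order) whose endpoints lie on opposite sides of northing = 4486428, where each meets that height, and whether that is right or left of the point:
Iota: 3–4 at easting≈297516.3 (left), 4–5 at easting≈297672.2 (left) → 0 crossings.
Zeta: no edge straddles that height → 0 crossings.
Alpha: no edge straddles that height → 0 crossings.
All counts are even, so the point lies outside every listed polygon.

none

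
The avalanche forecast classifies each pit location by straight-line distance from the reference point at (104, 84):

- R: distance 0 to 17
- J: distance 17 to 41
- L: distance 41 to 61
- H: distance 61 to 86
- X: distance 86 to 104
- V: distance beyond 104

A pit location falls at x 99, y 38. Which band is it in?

Distance = √((99−104)² + (38−84)²) = √(25.000 + 2116.000) = 46.271.
41 ≤ 46.271 < 61 → L.

L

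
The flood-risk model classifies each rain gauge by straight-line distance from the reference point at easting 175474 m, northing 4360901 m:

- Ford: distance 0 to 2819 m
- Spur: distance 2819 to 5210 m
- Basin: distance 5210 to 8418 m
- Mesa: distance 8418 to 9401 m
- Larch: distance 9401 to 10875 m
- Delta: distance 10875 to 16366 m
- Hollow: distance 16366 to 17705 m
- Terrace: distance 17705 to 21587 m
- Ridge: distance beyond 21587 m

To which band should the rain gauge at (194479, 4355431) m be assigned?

Terrace

Distance = √((194479−175474)² + (4355431−4360901)²) = √(361190025.000 + 29920900.000) = 19776.525 m.
17705 ≤ 19776.525 < 21587 → Terrace.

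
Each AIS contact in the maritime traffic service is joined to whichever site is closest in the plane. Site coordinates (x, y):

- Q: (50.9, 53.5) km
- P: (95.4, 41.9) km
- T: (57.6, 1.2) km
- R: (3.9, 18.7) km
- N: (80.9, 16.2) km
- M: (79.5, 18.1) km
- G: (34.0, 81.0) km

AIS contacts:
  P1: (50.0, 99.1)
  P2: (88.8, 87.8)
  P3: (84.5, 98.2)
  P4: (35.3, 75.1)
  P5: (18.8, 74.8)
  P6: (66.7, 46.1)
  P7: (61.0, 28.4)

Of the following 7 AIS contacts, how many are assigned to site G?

P1 → G
P2 → P
P3 → G
P4 → G
P5 → G
P6 → Q
P7 → M
4 of the 7 go to G.

4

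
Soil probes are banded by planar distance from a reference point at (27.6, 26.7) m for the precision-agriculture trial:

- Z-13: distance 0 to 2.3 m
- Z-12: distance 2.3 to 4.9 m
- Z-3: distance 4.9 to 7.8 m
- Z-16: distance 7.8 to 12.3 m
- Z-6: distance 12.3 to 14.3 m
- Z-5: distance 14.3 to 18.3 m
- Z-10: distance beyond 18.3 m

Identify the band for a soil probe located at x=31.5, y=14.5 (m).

Distance = √((31.5−27.6)² + (14.5−26.7)²) = √(15.210 + 148.840) = 12.808 m.
12.3 ≤ 12.808 < 14.3 → Z-6.

Z-6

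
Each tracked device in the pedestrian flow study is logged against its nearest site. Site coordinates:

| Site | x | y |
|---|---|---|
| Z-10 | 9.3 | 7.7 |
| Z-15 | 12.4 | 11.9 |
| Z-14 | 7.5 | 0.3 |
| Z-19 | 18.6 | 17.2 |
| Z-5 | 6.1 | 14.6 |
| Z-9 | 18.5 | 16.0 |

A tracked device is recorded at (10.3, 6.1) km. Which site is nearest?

Z-10

Squared distances to each site:
Z-10: 3.560; Z-15: 38.050; Z-14: 41.480; Z-19: 192.100; Z-5: 89.890; Z-9: 165.250.
Minimum at Z-10.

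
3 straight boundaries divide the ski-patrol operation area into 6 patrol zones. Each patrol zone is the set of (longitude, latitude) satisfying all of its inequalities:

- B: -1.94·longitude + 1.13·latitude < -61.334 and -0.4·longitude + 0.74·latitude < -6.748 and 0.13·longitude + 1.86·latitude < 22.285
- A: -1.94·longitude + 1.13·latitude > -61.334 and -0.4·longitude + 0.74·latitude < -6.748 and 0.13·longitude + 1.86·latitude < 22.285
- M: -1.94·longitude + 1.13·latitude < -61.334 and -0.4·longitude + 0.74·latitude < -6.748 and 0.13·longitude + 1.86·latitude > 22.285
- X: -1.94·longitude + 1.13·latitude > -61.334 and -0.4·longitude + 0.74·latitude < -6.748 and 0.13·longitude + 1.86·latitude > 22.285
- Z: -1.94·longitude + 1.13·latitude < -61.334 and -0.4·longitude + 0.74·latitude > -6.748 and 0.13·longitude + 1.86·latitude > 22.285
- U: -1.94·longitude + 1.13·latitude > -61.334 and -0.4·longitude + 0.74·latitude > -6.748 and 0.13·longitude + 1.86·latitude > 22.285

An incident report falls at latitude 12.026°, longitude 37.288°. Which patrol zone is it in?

-1.94·37.288 + 1.13·12.026 = -58.749, which is > -61.334
-0.4·37.288 + 0.74·12.026 = -6.016, which is > -6.748
0.13·37.288 + 1.86·12.026 = 27.216, which is > 22.285
This sign pattern matches U.

U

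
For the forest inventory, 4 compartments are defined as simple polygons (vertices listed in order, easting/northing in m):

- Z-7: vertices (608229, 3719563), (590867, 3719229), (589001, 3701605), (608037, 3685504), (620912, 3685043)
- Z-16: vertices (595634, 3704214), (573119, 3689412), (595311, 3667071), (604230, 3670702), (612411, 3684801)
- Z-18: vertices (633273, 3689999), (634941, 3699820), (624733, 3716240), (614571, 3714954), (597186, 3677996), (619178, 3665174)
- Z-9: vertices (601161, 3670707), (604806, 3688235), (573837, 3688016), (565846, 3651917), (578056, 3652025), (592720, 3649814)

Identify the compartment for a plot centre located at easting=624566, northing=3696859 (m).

Cast a ray rightward from (624566, 3696859). For each polygon, the edges (by vertex number in listed order) whose endpoints lie on opposite sides of northing = 3696859, where each meets that height, and whether that is right or left of the point:
Z-7: 3–4 at easting≈594612.1 (left), 5–1 at easting≈616570.7 (left) → 0 crossings.
Z-16: 1–2 at easting≈584446.5 (left), 5–1 at easting≈601990.3 (left) → 0 crossings.
Z-18: 1–2 at easting≈634438.1 (right), 4–5 at easting≈606059.1 (left) → 1 crossing.
Z-9: no edge straddles that height → 0 crossings.
Only Z-18 has an odd count, so the point is inside Z-18.

Z-18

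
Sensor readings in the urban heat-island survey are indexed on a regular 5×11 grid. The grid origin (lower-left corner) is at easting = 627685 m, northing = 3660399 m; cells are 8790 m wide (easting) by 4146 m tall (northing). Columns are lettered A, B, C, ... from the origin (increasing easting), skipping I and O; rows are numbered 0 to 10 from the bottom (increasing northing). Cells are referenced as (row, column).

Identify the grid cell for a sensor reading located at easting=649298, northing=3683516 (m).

(5, C)

Column index: ⌊(649298 − 627685) / 8790⌋ = ⌊2.459⌋ = 2 → column C
Row offset from origin: ⌊(3683516 − 3660399) / 4146⌋ = ⌊5.576⌋ = 5 → row 5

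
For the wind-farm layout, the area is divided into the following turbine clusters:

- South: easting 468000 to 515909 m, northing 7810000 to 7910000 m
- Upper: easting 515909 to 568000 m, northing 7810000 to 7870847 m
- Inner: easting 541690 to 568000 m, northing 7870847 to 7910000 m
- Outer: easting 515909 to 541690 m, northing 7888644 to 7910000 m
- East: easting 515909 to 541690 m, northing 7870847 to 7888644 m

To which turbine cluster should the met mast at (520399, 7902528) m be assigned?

The point has easting = 520399 and northing = 7902528.
Only Outer satisfies 515909 ≤ easting ≤ 541690 and 7888644 ≤ northing ≤ 7910000.

Outer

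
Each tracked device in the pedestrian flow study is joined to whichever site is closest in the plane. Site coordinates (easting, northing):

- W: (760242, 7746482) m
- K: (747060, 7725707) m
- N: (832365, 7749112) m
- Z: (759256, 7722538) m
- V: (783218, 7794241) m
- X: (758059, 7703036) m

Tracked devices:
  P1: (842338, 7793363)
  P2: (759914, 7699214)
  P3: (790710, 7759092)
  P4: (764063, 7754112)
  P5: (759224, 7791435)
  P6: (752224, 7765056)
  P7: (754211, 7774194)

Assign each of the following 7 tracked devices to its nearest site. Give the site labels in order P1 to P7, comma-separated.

N, X, W, W, V, W, W

P1 → N (d²=2057611730.00)
P2 → X (d²=18048709.00)
P3 → W (d²=1087311124.00)
P4 → W (d²=72816941.00)
P5 → V (d²=583585672.00)
P6 → W (d²=409281800.00)
P7 → W (d²=804327905.00)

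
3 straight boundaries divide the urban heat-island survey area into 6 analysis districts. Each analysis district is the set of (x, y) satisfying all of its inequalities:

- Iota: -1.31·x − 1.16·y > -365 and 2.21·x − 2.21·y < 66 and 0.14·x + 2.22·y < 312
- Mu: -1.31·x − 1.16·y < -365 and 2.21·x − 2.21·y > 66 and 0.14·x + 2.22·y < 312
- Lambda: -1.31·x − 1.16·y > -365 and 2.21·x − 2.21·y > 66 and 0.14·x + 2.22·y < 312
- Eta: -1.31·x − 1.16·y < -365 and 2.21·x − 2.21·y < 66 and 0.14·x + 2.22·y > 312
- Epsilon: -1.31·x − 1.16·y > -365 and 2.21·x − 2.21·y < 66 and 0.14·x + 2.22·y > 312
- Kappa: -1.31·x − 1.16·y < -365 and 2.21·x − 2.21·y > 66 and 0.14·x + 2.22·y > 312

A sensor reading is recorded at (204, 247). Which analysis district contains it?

Eta

-1.31·204 − 1.16·247 = -553.760, which is < -365
2.21·204 − 2.21·247 = -95.030, which is < 66
0.14·204 + 2.22·247 = 576.900, which is > 312
This sign pattern matches Eta.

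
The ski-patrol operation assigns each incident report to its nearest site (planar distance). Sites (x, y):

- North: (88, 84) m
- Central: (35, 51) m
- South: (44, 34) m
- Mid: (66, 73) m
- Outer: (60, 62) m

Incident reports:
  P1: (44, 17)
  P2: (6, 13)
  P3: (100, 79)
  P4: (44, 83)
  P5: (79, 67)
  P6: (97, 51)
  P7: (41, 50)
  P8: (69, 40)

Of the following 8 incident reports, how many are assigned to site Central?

P1 → South
P2 → South
P3 → North
P4 → Mid
P5 → Mid
P6 → North
P7 → Central
P8 → Outer
1 of the 8 goes to Central.

1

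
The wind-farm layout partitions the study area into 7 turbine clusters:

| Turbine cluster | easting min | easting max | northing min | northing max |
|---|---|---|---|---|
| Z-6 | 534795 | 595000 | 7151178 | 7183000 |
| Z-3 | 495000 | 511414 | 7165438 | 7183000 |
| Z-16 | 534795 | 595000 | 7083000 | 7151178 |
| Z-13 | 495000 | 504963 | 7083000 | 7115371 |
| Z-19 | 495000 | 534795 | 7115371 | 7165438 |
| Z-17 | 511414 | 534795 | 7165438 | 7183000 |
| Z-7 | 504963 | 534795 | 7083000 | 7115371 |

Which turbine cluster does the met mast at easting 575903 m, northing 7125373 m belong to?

Z-16

The point has easting = 575903 and northing = 7125373.
Only Z-16 satisfies 534795 ≤ easting ≤ 595000 and 7083000 ≤ northing ≤ 7151178.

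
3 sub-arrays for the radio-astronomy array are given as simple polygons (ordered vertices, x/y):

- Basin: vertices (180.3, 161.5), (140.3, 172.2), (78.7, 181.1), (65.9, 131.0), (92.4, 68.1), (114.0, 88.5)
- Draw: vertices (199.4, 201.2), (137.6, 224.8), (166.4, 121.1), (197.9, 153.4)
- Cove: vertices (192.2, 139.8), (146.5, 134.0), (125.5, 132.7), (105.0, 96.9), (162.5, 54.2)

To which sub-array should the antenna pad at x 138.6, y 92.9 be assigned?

Cove

Cast a ray rightward from (138.6, 92.9). For each polygon, the edges (by vertex number in listed order) whose endpoints lie on opposite sides of y = 92.9, where each meets that height, and whether that is right or left of the point:
Basin: 4–5 at x≈81.95 (left), 6–1 at x≈118.00 (left) → 0 crossings.
Draw: no edge straddles that height → 0 crossings.
Cove: 4–5 at x≈110.39 (left), 5–1 at x≈175.93 (right) → 1 crossing.
Only Cove has an odd count, so the point is inside Cove.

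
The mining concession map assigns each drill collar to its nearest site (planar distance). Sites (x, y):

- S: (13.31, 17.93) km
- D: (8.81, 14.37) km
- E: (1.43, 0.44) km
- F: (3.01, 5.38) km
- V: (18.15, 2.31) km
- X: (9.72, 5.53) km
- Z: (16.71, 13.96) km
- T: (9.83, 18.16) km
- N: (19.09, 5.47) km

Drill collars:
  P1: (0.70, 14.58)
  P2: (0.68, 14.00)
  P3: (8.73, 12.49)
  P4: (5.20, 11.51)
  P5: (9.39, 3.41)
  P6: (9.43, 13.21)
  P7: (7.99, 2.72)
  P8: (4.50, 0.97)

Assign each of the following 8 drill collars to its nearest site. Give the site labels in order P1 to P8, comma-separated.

D, D, D, D, X, D, X, E

P1 → D (d²=65.82)
P2 → D (d²=66.23)
P3 → D (d²=3.54)
P4 → D (d²=21.21)
P5 → X (d²=4.60)
P6 → D (d²=1.73)
P7 → X (d²=10.89)
P8 → E (d²=9.71)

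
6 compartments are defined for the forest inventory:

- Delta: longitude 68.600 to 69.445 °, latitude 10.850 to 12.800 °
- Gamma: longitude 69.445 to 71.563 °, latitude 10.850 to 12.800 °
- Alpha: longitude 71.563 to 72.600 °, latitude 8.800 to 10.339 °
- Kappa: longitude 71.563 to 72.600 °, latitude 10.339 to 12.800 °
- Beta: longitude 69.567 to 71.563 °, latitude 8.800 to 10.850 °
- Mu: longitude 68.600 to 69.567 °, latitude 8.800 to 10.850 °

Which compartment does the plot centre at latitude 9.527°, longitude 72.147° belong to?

Alpha

The point has longitude = 72.147 and latitude = 9.527.
Only Alpha satisfies 71.563 ≤ longitude ≤ 72.600 and 8.800 ≤ latitude ≤ 10.339.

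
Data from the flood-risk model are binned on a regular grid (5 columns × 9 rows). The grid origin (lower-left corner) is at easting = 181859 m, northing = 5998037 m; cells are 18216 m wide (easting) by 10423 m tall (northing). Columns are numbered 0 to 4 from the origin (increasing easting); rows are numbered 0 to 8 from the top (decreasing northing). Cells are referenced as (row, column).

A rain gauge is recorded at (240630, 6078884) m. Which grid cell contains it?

(1, 3)

Column index: ⌊(240630 − 181859) / 18216⌋ = ⌊3.226⌋ = 3
Row offset from origin: ⌊(6078884 − 5998037) / 10423⌋ = ⌊7.757⌋ = 7 → row 1 (counted from top)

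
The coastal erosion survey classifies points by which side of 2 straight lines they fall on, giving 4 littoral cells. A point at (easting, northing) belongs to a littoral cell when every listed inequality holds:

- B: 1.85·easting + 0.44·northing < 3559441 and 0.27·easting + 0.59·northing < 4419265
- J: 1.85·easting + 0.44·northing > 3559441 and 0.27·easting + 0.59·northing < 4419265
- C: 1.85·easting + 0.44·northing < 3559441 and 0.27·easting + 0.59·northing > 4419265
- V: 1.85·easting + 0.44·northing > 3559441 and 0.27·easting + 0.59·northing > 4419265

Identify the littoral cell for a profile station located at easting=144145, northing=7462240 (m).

C

1.85·144145 + 0.44·7462240 = 3550053.850, which is < 3559441
0.27·144145 + 0.59·7462240 = 4441640.750, which is > 4419265
This sign pattern matches C.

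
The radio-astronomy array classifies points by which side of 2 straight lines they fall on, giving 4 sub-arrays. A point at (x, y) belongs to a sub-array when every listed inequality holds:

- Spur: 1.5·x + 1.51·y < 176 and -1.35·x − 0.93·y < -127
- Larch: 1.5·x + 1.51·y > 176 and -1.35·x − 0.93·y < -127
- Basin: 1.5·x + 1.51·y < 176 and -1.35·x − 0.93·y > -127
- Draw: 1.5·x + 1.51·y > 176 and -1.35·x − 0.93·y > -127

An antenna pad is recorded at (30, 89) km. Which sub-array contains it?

1.5·30 + 1.51·89 = 179.390, which is > 176
-1.35·30 − 0.93·89 = -123.270, which is > -127
This sign pattern matches Draw.

Draw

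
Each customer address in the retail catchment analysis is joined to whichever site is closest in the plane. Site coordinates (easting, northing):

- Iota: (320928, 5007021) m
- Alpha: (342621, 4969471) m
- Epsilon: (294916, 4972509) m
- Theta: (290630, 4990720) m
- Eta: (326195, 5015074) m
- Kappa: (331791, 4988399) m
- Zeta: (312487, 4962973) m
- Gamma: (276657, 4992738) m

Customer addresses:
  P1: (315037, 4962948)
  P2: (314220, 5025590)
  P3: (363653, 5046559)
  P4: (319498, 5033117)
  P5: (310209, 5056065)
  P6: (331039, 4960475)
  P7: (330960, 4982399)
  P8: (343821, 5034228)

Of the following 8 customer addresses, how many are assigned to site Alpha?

P1 → Zeta
P2 → Eta
P3 → Eta
P4 → Eta
P5 → Eta
P6 → Alpha
P7 → Kappa
P8 → Eta
1 of the 8 goes to Alpha.

1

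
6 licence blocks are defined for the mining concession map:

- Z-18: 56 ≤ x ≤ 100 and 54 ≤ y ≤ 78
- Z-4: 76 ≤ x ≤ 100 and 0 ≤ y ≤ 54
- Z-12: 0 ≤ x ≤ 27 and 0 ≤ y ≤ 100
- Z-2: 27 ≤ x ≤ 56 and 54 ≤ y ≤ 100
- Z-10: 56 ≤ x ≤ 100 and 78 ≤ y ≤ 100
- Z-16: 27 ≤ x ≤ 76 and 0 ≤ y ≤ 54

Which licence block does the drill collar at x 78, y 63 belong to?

Z-18

The point has x = 78 and y = 63.
Only Z-18 satisfies 56 ≤ x ≤ 100 and 54 ≤ y ≤ 78.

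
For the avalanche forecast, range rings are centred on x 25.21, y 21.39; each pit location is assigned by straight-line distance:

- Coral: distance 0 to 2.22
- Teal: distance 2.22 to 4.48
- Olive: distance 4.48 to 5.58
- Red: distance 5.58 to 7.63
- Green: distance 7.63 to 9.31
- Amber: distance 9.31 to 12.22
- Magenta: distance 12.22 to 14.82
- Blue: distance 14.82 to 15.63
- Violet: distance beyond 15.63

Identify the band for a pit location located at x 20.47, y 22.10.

Distance = √((20.47−25.21)² + (22.10−21.39)²) = √(22.468 + 0.504) = 4.793.
4.48 ≤ 4.793 < 5.58 → Olive.

Olive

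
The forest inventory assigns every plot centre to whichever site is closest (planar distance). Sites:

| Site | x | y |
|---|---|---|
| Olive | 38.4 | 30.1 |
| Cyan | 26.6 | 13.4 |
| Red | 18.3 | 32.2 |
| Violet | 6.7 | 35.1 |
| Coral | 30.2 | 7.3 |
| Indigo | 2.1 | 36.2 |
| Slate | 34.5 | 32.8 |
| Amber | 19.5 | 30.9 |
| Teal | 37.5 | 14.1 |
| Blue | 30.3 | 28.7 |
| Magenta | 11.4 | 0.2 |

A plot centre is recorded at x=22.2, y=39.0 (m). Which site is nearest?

Red

Squared distances to each site:
Olive: 341.650; Cyan: 674.720; Red: 61.450; Violet: 255.460; Coral: 1068.890; Indigo: 411.850; Slate: 189.730; Amber: 72.900; Teal: 854.100; Blue: 171.700; Magenta: 1622.080.
Minimum at Red.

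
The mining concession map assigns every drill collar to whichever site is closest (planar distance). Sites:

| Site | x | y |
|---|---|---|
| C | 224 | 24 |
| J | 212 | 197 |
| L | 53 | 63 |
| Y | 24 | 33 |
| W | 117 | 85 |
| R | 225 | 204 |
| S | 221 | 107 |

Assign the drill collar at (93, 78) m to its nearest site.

W

Squared distances to each site:
C: 20077.000; J: 28322.000; L: 1825.000; Y: 6786.000; W: 625.000; R: 33300.000; S: 17225.000.
Minimum at W.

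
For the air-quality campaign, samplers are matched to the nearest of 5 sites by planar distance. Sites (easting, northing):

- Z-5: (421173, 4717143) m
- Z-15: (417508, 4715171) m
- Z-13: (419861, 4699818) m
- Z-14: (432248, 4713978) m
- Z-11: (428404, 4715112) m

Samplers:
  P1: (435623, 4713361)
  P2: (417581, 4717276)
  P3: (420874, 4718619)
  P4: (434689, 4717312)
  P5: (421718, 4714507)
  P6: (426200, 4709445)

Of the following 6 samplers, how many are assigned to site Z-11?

P1 → Z-14
P2 → Z-15
P3 → Z-5
P4 → Z-14
P5 → Z-5
P6 → Z-11
1 of the 6 goes to Z-11.

1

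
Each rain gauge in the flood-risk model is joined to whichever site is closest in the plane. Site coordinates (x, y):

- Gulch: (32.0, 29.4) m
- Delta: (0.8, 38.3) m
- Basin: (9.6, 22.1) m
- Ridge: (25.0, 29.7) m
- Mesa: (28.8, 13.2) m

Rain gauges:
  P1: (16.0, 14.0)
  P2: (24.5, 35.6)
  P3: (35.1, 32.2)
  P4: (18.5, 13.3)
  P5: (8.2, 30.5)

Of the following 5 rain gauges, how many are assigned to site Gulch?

P1 → Basin
P2 → Ridge
P3 → Gulch
P4 → Mesa
P5 → Basin
1 of the 5 goes to Gulch.

1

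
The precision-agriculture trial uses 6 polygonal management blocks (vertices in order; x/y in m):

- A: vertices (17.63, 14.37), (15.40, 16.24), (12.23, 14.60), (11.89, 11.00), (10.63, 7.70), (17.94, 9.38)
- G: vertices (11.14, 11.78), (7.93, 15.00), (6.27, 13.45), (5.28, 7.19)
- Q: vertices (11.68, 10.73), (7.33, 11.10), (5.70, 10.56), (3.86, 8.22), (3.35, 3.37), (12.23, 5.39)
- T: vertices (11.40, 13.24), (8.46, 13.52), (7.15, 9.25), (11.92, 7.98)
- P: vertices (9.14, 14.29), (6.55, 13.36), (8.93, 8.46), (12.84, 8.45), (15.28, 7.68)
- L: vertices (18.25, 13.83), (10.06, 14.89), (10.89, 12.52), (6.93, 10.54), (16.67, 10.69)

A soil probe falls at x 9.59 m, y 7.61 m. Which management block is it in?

Cast a ray rightward from (9.59, 7.61). For each polygon, the edges (by vertex number in listed order) whose endpoints lie on opposite sides of y = 7.61, where each meets that height, and whether that is right or left of the point:
A: no edge straddles that height → 0 crossings.
G: 3–4 at x≈5.346 (left), 4–1 at x≈5.816 (left) → 0 crossings.
Q: 4–5 at x≈3.796 (left), 6–1 at x≈12.001 (right) → 1 crossing.
T: no edge straddles that height → 0 crossings.
P: no edge straddles that height → 0 crossings.
L: no edge straddles that height → 0 crossings.
Only Q has an odd count, so the point is inside Q.

Q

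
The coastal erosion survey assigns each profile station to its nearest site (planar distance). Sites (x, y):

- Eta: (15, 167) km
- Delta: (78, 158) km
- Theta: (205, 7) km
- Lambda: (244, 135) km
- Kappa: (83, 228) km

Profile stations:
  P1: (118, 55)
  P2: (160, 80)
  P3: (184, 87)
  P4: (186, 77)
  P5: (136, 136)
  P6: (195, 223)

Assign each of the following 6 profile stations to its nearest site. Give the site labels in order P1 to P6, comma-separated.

P1 → Theta (d²=9873.00)
P2 → Theta (d²=7354.00)
P3 → Lambda (d²=5904.00)
P4 → Theta (d²=5261.00)
P5 → Delta (d²=3848.00)
P6 → Lambda (d²=10145.00)

Theta, Theta, Lambda, Theta, Delta, Lambda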